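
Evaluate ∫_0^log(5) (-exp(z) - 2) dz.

-4 - 2*log(5)

An antiderivative is F(z) = -2*z - exp(z).
Then F(log(5)) - F(0) = (-5 - log(25)) - (-1) = -4 - 2*log(5).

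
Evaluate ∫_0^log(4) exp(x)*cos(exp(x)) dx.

-sin(1) + sin(4)

Let u = exp(x), so du = exp(x) dx. When x = 0, u = 1; when x = log(4), u = 4.
The integral becomes ∫ cos(u) du from 1 to 4, with antiderivative sin(u).
Back in x: F(x) = sin(exp(x)).
Then F(log(4)) - F(0) = (sin(4)) - (sin(1)) = -sin(1) + sin(4).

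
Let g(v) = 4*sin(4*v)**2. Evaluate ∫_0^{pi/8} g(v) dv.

Use the identity sin^2(4*v) = (1 - cos(8*v))/2.
An antiderivative is F(v) = 2*v - sin(8*v)/4.
Then F(pi/8) - F(0) = (pi/4) - (0) = pi/4.

pi/4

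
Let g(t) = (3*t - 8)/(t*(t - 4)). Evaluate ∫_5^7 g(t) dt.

Factor the denominator: t**2 - 4*t = t(t - 4).
Partial fractions: (3*t - 8)/(t*(t - 4)) = 2/t + 1/(t - 4).
An antiderivative is F(t) = 2*log(t) + log(t - 4).
Then F(7) - F(5) = (log(3) + 2*log(7)) - (log(25)) = -2*log(5) + log(3) + 2*log(7).

-2*log(5) + log(3) + 2*log(7)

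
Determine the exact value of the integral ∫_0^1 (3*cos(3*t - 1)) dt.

Let u = 3*t - 1, so du = 3 dt. When t = 0, u = -1; when t = 1, u = 2.
The integral becomes ∫ cos(u) du from -1 to 2, with antiderivative sin(u).
Back in t: F(t) = sin(3*t - 1).
Then F(1) - F(0) = (sin(2)) - (-sin(1)) = sin(1) + sin(2).

sin(1) + sin(2)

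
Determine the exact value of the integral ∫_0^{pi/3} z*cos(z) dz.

-1/2 + sqrt(3)*pi/6

Integrate by parts once (u = z, dv = cos(z) dz).
An antiderivative is F(z) = z*sin(z) + cos(z).
Then F(pi/3) - F(0) = (1/2 + sqrt(3)*pi/6) - (1) = -1/2 + sqrt(3)*pi/6.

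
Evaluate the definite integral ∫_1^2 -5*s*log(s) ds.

15/4 - 10*log(2)

Integrate by parts once (u = ln s, dv = -5*s ds).
An antiderivative is F(s) = -5*s**2*(2*log(s) - 1)/4.
Then F(2) - F(1) = (5 - 10*log(2)) - (5/4) = 15/4 - 10*log(2).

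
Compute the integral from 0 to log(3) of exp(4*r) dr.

20

Let u = exp(r), so du = exp(r) dr. When r = 0, u = 1; when r = log(3), u = 3.
The integral becomes ∫ u**3 du from 1 to 3, with antiderivative u**4/4.
Back in r: F(r) = exp(4*r)/4.
Then F(log(3)) - F(0) = (81/4) - (1/4) = 20.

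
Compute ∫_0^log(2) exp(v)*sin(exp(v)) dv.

Let u = exp(v), so du = exp(v) dv. When v = 0, u = 1; when v = log(2), u = 2.
The integral becomes ∫ sin(u) du from 1 to 2, with antiderivative -cos(u).
Back in v: F(v) = -cos(exp(v)).
Then F(log(2)) - F(0) = (-cos(2)) - (-cos(1)) = -cos(2) + cos(1).

-cos(2) + cos(1)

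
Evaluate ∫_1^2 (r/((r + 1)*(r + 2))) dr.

log(32/27)

Factor the denominator: r**2 + 3*r + 2 = (r + 2)(r + 1).
Partial fractions: r/((r + 1)*(r + 2)) = 2/(r + 2) - 1/(r + 1).
An antiderivative is F(r) = -log(r + 1) + 2*log(r + 2).
Then F(2) - F(1) = (log(16/3)) - (log(9/2)) = log(32/27).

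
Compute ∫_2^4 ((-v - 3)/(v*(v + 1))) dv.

Factor the denominator: v**2 + v = (v + 1)v.
Partial fractions: (-v - 3)/(v*(v + 1)) = 2/(v + 1) - 3/v.
An antiderivative is F(v) = -3*log(v) + 2*log(v + 1).
Then F(4) - F(2) = (log(25/64)) - (log(9/8)) = log(25/72).

log(25/72)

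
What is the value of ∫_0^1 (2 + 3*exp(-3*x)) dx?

3 - exp(-3)

An antiderivative is F(x) = 2*x - exp(-3*x).
Then F(1) - F(0) = (2 - exp(-3)) - (-1) = 3 - exp(-3).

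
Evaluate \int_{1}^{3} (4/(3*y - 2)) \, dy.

4*log(7)/3

An antiderivative is F(y) = 4*log(3*y - 2)/3.
Then F(3) - F(1) = (4*log(7)/3) - (0) = 4*log(7)/3.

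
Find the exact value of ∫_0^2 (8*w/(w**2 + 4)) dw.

log(16)

Let u = w**2 + 4, so du = 2*w dw. When w = 0, u = 4; when w = 2, u = 8.
The integral becomes 4·∫ 1/u du from 4 to 8, with antiderivative 4*log(u).
Back in w: F(w) = 4*log(w**2 + 4).
Then F(2) - F(0) = (12*log(2)) - (8*log(2)) = log(16).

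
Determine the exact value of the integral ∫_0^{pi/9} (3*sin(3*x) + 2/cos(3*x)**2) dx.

1/2 + 2*sqrt(3)/3

An antiderivative is F(x) = -cos(3*x) + 2*tan(3*x)/3.
Then F(pi/9) - F(0) = (-1/2 + 2*sqrt(3)/3) - (-1) = 1/2 + 2*sqrt(3)/3.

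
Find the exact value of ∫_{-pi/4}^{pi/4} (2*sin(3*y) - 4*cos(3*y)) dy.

An antiderivative is F(y) = -4*sin(3*y)/3 - 2*cos(3*y)/3.
Then F(pi/4) - F(-pi/4) = (-sqrt(2)/3) - (sqrt(2)) = -4*sqrt(2)/3.

-4*sqrt(2)/3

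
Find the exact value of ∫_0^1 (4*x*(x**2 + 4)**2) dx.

Let u = x**2 + 4, so du = 2*x dx. When x = 0, u = 4; when x = 1, u = 5.
The integral becomes 2·∫ u**2 du from 4 to 5, with antiderivative 2*u**3/3.
Back in x: F(x) = 2*(x**2 + 4)**3/3.
Then F(1) - F(0) = (250/3) - (128/3) = 122/3.

122/3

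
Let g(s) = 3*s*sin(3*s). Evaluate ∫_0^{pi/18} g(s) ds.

-sqrt(3)*pi/36 + 1/6

Integrate by parts once (u = s, dv = 3*sin(3*s) ds).
An antiderivative is F(s) = -s*cos(3*s) + sin(3*s)/3.
Then F(pi/18) - F(0) = (-sqrt(3)*pi/36 + 1/6) - (0) = -sqrt(3)*pi/36 + 1/6.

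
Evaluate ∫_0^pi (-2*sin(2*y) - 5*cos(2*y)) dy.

An antiderivative is F(y) = -5*sin(2*y)/2 + cos(2*y).
Then F(pi) - F(0) = (1) - (1) = 0.

0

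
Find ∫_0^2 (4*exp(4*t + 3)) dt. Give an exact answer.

-exp(3) + exp(11)

Let u = 4*t + 3, so du = 4 dt. When t = 0, u = 3; when t = 2, u = 11.
The integral becomes ∫ exp(u) du from 3 to 11, with antiderivative exp(u).
Back in t: F(t) = exp(4*t + 3).
Then F(2) - F(0) = (exp(11)) - (exp(3)) = -exp(3) + exp(11).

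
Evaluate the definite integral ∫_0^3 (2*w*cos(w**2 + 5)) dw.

-sin(5) + sin(14)

Let u = w**2 + 5, so du = 2*w dw. When w = 0, u = 5; when w = 3, u = 14.
The integral becomes ∫ cos(u) du from 5 to 14, with antiderivative sin(u).
Back in w: F(w) = sin(w**2 + 5).
Then F(3) - F(0) = (sin(14)) - (sin(5)) = -sin(5) + sin(14).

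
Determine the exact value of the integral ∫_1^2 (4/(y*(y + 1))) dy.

-4*log(3) + 8*log(2)

Factor the denominator: y**2 + y = (y + 1)y.
Partial fractions: 4/(y*(y + 1)) = -4/(y + 1) + 4/y.
An antiderivative is F(y) = 4*log(y) - 4*log(y + 1).
Then F(2) - F(1) = (log(16/81)) - (-log(16)) = -4*log(3) + 8*log(2).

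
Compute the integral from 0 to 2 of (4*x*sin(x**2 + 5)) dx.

Let u = x**2 + 5, so du = 2*x dx. When x = 0, u = 5; when x = 2, u = 9.
The integral becomes 2·∫ sin(u) du from 5 to 9, with antiderivative -2*cos(u).
Back in x: F(x) = -2*cos(x**2 + 5).
Then F(2) - F(0) = (-2*cos(9)) - (-2*cos(5)) = 2*cos(5) - 2*cos(9).

2*cos(5) - 2*cos(9)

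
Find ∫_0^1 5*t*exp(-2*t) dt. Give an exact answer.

5/4 - 15*exp(-2)/4

Integrate by parts once (u = t, dv = 5*exp(-2*t) dt).
An antiderivative is F(t) = (-10*t - 5)*exp(-2*t)/4.
Then F(1) - F(0) = (-15*exp(-2)/4) - (-5/4) = 5/4 - 15*exp(-2)/4.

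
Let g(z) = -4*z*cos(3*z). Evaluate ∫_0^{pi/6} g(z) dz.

4/9 - 2*pi/9

Integrate by parts once (u = z, dv = -4*cos(3*z) dz).
An antiderivative is F(z) = -4*z*sin(3*z)/3 - 4*cos(3*z)/9.
Then F(pi/6) - F(0) = (-2*pi/9) - (-4/9) = 4/9 - 2*pi/9.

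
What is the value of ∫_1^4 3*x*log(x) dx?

Integrate by parts once (u = ln x, dv = 3*x dx).
An antiderivative is F(x) = 3*x**2*(2*log(x) - 1)/4.
Then F(4) - F(1) = (-12 + 48*log(2)) - (-3/4) = -45/4 + 48*log(2).

-45/4 + 48*log(2)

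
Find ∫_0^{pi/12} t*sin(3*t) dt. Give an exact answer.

Integrate by parts once (u = t, dv = sin(3*t) dt).
An antiderivative is F(t) = -t*cos(3*t)/3 + sin(3*t)/9.
Then F(pi/12) - F(0) = (sqrt(2)*(4 - pi)/72) - (0) = sqrt(2)*(4 - pi)/72.

sqrt(2)*(4 - pi)/72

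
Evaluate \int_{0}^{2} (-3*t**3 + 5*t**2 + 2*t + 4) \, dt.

40/3

By the power rule, an antiderivative is F(t) = -3*t**4/4 + 5*t**3/3 + t**2 + 4*t.
Then F(2) - F(0) = (40/3) - (0) = 40/3.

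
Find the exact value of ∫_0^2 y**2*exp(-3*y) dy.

2/27 - 50*exp(-6)/27

Integrate by parts twice (u = y^2, dv = exp(-3*y) dy).
An antiderivative is F(y) = (-9*y**2 - 6*y - 2)*exp(-3*y)/27.
Then F(2) - F(0) = (-50*exp(-6)/27) - (-2/27) = 2/27 - 50*exp(-6)/27.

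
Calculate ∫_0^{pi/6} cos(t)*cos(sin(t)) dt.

Let u = sin(t), so du = cos(t) dt. When t = 0, u = 0; when t = pi/6, u = 1/2.
The integral becomes ∫ cos(u) du from 0 to 1/2, with antiderivative sin(u).
Back in t: F(t) = sin(sin(t)).
Then F(pi/6) - F(0) = (sin(1/2)) - (0) = sin(1/2).

sin(1/2)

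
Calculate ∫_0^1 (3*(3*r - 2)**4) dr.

33/5

Let u = 3*r - 2, so du = 3 dr. When r = 0, u = -2; when r = 1, u = 1.
The integral becomes ∫ u**4 du from -2 to 1, with antiderivative u**5/5.
Back in r: F(r) = (3*r - 2)**5/5.
Then F(1) - F(0) = (1/5) - (-32/5) = 33/5.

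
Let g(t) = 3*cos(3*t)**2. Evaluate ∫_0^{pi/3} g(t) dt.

Use the identity cos^2(3*t) = (1 + cos(6*t))/2.
An antiderivative is F(t) = 3*t/2 + sin(6*t)/4.
Then F(pi/3) - F(0) = (pi/2) - (0) = pi/2.

pi/2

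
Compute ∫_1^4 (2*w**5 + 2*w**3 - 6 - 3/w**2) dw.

By the power rule, an antiderivative is F(w) = w**6/3 + w**4/2 - 6*w + 3/w.
Then F(4) - F(1) = (17641/12) - (-13/6) = 5889/4.

5889/4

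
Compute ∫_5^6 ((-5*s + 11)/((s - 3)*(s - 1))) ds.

Factor the denominator: s**2 - 4*s + 3 = (s - 1)(s - 3).
Partial fractions: (-5*s + 11)/((s - 3)*(s - 1)) = -3/(s - 1) - 2/(s - 3).
An antiderivative is F(s) = -2*log(s - 3) - 3*log(s - 1).
Then F(6) - F(5) = (-3*log(5) - 2*log(3)) - (-8*log(2)) = -3*log(5) - 2*log(3) + 8*log(2).

-3*log(5) - 2*log(3) + 8*log(2)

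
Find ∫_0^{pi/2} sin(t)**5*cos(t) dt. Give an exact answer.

1/6

Let u = sin(t), so du = cos(t) dt. When t = 0, u = 0; when t = pi/2, u = 1.
The integral becomes ∫ u**5 du from 0 to 1, with antiderivative u**6/6.
Back in t: F(t) = sin(t)**6/6.
Then F(pi/2) - F(0) = (1/6) - (0) = 1/6.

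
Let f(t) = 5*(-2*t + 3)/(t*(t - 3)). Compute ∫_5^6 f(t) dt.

-10*log(3) + 5*log(5)

Factor the denominator: t**2 - 3*t = t(t - 3).
Partial fractions: 5*(-2*t + 3)/(t*(t - 3)) = -5/t - 5/(t - 3).
An antiderivative is F(t) = -5*log(t) - 5*log(t - 3).
Then F(6) - F(5) = (-10*log(3) - 5*log(2)) - (-5*log(5) - 5*log(2)) = -10*log(3) + 5*log(5).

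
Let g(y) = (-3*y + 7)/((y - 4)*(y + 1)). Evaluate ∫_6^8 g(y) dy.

Factor the denominator: y**2 - 3*y - 4 = (y + 1)(y - 4).
Partial fractions: (-3*y + 7)/((y - 4)*(y + 1)) = -2/(y + 1) - 1/(y - 4).
An antiderivative is F(y) = -log(y - 4) - 2*log(y + 1).
Then F(8) - F(6) = (-4*log(3) - 2*log(2)) - (-log(98)) = -4*log(3) - log(2) + 2*log(7).

-4*log(3) - log(2) + 2*log(7)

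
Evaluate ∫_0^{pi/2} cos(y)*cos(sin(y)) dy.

sin(1)

Let u = sin(y), so du = cos(y) dy. When y = 0, u = 0; when y = pi/2, u = 1.
The integral becomes ∫ cos(u) du from 0 to 1, with antiderivative sin(u).
Back in y: F(y) = sin(sin(y)).
Then F(pi/2) - F(0) = (sin(1)) - (0) = sin(1).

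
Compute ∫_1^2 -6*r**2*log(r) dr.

Integrate by parts once (u = ln r, dv = -6*r**2 dr).
An antiderivative is F(r) = -2*r**3*(3*log(r) - 1)/3.
Then F(2) - F(1) = (16/3 - 16*log(2)) - (2/3) = 14/3 - 16*log(2).

14/3 - 16*log(2)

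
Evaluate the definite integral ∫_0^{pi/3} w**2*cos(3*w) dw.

Integrate by parts twice (u = w^2, dv = cos(3*w) dw).
An antiderivative is F(w) = w**2*sin(3*w)/3 + 2*w*cos(3*w)/9 - 2*sin(3*w)/27.
Then F(pi/3) - F(0) = (-2*pi/27) - (0) = -2*pi/27.

-2*pi/27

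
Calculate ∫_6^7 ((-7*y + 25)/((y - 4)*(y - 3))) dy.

log(3/32)

Factor the denominator: y**2 - 7*y + 12 = (y - 3)(y - 4).
Partial fractions: (-7*y + 25)/((y - 4)*(y - 3)) = -4/(y - 3) - 3/(y - 4).
An antiderivative is F(y) = -3*log(y - 4) - 4*log(y - 3).
Then F(7) - F(6) = (-8*log(2) - 3*log(3)) - (-4*log(3) - 3*log(2)) = log(3/32).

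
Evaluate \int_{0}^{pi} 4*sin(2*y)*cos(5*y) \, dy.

Use the identity sin(2*y)cos(5*y) = [sin(7*y) + sin(-3*y)]/2.
An antiderivative is F(y) = 2*cos(3*y)/3 - 2*cos(7*y)/7.
Then F(pi) - F(0) = (-8/21) - (8/21) = -16/21.

-16/21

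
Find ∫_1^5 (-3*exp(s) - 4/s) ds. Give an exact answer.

-3*exp(5) - 4*log(5) + 3*exp(1)

An antiderivative is F(s) = -3*exp(s) - 4*log(s).
Then F(5) - F(1) = (-3*exp(5) - 4*log(5)) - (-3*exp(1)) = -3*exp(5) - 4*log(5) + 3*exp(1).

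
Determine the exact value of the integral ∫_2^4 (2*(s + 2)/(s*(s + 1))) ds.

Factor the denominator: s**2 + s = (s + 1)s.
Partial fractions: 2*(s + 2)/(s*(s + 1)) = -2/(s + 1) + 4/s.
An antiderivative is F(s) = 4*log(s) - 2*log(s + 1).
Then F(4) - F(2) = (-2*log(5) + 8*log(2)) - (log(16/9)) = -2*log(5) + 2*log(3) + 4*log(2).

-2*log(5) + 2*log(3) + 4*log(2)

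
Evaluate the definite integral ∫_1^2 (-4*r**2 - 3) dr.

-37/3

By the power rule, an antiderivative is F(r) = -4*r**3/3 - 3*r.
Then F(2) - F(1) = (-50/3) - (-13/3) = -37/3.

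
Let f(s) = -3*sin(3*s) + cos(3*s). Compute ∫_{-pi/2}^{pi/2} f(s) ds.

An antiderivative is F(s) = sin(3*s)/3 + cos(3*s).
Then F(pi/2) - F(-pi/2) = (-1/3) - (1/3) = -2/3.

-2/3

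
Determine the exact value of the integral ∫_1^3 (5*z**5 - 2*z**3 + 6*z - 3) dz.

By the power rule, an antiderivative is F(z) = 5*z**6/6 - z**4/2 + 3*z**2 - 3*z.
Then F(3) - F(1) = (585) - (1/3) = 1754/3.

1754/3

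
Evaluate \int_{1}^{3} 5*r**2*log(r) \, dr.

Integrate by parts once (u = ln r, dv = 5*r**2 dr).
An antiderivative is F(r) = 5*r**3*(3*log(r) - 1)/9.
Then F(3) - F(1) = (-15 + 45*log(3)) - (-5/9) = -130/9 + 45*log(3).

-130/9 + 45*log(3)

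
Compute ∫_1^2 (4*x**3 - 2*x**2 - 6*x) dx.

By the power rule, an antiderivative is F(x) = x**4 - 2*x**3/3 - 3*x**2.
Then F(2) - F(1) = (-4/3) - (-8/3) = 4/3.

4/3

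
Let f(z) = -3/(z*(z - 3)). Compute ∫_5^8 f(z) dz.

Factor the denominator: z**2 - 3*z = z(z - 3).
Partial fractions: -3/(z*(z - 3)) = 1/z - 1/(z - 3).
An antiderivative is F(z) = log(z) - log(z - 3).
Then F(8) - F(5) = (log(8/5)) - (log(5/2)) = log(16/25).

log(16/25)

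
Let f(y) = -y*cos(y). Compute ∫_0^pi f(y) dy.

Integrate by parts once (u = y, dv = -cos(y) dy).
An antiderivative is F(y) = -y*sin(y) - cos(y).
Then F(pi) - F(0) = (1) - (-1) = 2.

2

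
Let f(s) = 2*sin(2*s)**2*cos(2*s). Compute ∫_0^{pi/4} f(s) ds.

Let u = sin(2*s), so du = 2*cos(2*s) ds. When s = 0, u = 0; when s = pi/4, u = 1.
The integral becomes ∫ u**2 du from 0 to 1, with antiderivative u**3/3.
Back in s: F(s) = sin(2*s)**3/3.
Then F(pi/4) - F(0) = (1/3) - (0) = 1/3.

1/3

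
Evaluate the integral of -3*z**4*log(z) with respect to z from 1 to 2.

93/25 - 96*log(2)/5

Integrate by parts once (u = ln z, dv = -3*z**4 dz).
An antiderivative is F(z) = -3*z**5*(5*log(z) - 1)/25.
Then F(2) - F(1) = (96/25 - 96*log(2)/5) - (3/25) = 93/25 - 96*log(2)/5.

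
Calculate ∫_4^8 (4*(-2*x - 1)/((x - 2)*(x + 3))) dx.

-4*log(11) - 4*log(3) + 4*log(7)

Factor the denominator: x**2 + x - 6 = (x + 3)(x - 2).
Partial fractions: 4*(-2*x - 1)/((x - 2)*(x + 3)) = -4/(x + 3) - 4/(x - 2).
An antiderivative is F(x) = -4*log(x - 2) - 4*log(x + 3).
Then F(8) - F(4) = (-4*log(11) - 4*log(3) - 4*log(2)) - (-4*log(7) - 4*log(2)) = -4*log(11) - 4*log(3) + 4*log(7).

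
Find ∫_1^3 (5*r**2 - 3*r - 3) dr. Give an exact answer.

By the power rule, an antiderivative is F(r) = 5*r**3/3 - 3*r**2/2 - 3*r.
Then F(3) - F(1) = (45/2) - (-17/6) = 76/3.

76/3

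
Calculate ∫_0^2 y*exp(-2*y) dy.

Integrate by parts once (u = y, dv = exp(-2*y) dy).
An antiderivative is F(y) = (-2*y - 1)*exp(-2*y)/4.
Then F(2) - F(0) = (-5*exp(-4)/4) - (-1/4) = (-5 + exp(4))*exp(-4)/4.

(-5 + exp(4))*exp(-4)/4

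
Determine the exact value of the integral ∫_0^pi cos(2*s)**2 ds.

Use the identity cos^2(2*s) = (1 + cos(4*s))/2.
An antiderivative is F(s) = s/2 + sin(4*s)/8.
Then F(pi) - F(0) = (pi/2) - (0) = pi/2.

pi/2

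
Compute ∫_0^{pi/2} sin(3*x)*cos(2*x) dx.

Use the identity sin(3*x)cos(2*x) = [sin(5*x) + sin(x)]/2.
An antiderivative is F(x) = -cos(x)/2 - cos(5*x)/10.
Then F(pi/2) - F(0) = (0) - (-3/5) = 3/5.

3/5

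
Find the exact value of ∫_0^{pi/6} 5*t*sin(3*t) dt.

5/9

Integrate by parts once (u = t, dv = 5*sin(3*t) dt).
An antiderivative is F(t) = -5*t*cos(3*t)/3 + 5*sin(3*t)/9.
Then F(pi/6) - F(0) = (5/9) - (0) = 5/9.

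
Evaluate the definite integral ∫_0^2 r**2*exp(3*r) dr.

-2/27 + 26*exp(6)/27

Integrate by parts twice (u = r^2, dv = exp(3*r) dr).
An antiderivative is F(r) = (9*r**2 - 6*r + 2)*exp(3*r)/27.
Then F(2) - F(0) = (26*exp(6)/27) - (2/27) = -2/27 + 26*exp(6)/27.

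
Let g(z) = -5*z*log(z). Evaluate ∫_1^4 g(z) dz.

Integrate by parts once (u = ln z, dv = -5*z dz).
An antiderivative is F(z) = -5*z**2*(2*log(z) - 1)/4.
Then F(4) - F(1) = (20 - 80*log(2)) - (5/4) = 75/4 - 80*log(2).

75/4 - 80*log(2)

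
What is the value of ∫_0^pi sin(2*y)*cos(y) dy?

4/3

Use the identity sin(2*y)cos(y) = [sin(3*y) + sin(y)]/2.
An antiderivative is F(y) = -cos(y)/2 - cos(3*y)/6.
Then F(pi) - F(0) = (2/3) - (-2/3) = 4/3.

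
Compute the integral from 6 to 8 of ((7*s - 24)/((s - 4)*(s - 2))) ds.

Factor the denominator: s**2 - 6*s + 8 = (s - 2)(s - 4).
Partial fractions: (7*s - 24)/((s - 4)*(s - 2)) = 5/(s - 2) + 2/(s - 4).
An antiderivative is F(s) = 2*log(s - 4) + 5*log(s - 2).
Then F(8) - F(6) = (5*log(3) + 9*log(2)) - (12*log(2)) = -3*log(2) + 5*log(3).

-3*log(2) + 5*log(3)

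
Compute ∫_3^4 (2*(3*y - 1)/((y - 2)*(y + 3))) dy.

Factor the denominator: y**2 + y - 6 = (y + 3)(y - 2).
Partial fractions: 2*(3*y - 1)/((y - 2)*(y + 3)) = 4/(y + 3) + 2/(y - 2).
An antiderivative is F(y) = 2*log(y - 2) + 4*log(y + 3).
Then F(4) - F(3) = (2*log(2) + 4*log(7)) - (4*log(2) + 4*log(3)) = -4*log(3) - 2*log(2) + 4*log(7).

-4*log(3) - 2*log(2) + 4*log(7)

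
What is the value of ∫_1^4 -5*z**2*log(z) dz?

Integrate by parts once (u = ln z, dv = -5*z**2 dz).
An antiderivative is F(z) = -5*z**3*(3*log(z) - 1)/9.
Then F(4) - F(1) = (320/9 - 640*log(2)/3) - (5/9) = 35 - 640*log(2)/3.

35 - 640*log(2)/3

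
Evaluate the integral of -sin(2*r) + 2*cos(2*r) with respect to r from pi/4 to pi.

An antiderivative is F(r) = sin(2*r) + cos(2*r)/2.
Then F(pi) - F(pi/4) = (1/2) - (1) = -1/2.

-1/2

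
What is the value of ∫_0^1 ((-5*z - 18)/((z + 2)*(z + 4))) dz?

Factor the denominator: z**2 + 6*z + 8 = (z + 4)(z + 2).
Partial fractions: (-5*z - 18)/((z + 2)*(z + 4)) = -1/(z + 4) - 4/(z + 2).
An antiderivative is F(z) = -4*log(z + 2) - log(z + 4).
Then F(1) - F(0) = (-4*log(3) - log(5)) - (-log(64)) = -4*log(3) - log(5) + 6*log(2).

-4*log(3) - log(5) + 6*log(2)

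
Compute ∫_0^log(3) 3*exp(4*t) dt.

Let u = exp(t), so du = exp(t) dt. When t = 0, u = 1; when t = log(3), u = 3.
The integral becomes 3·∫ u**3 du from 1 to 3, with antiderivative 3*u**4/4.
Back in t: F(t) = 3*exp(4*t)/4.
Then F(log(3)) - F(0) = (243/4) - (3/4) = 60.

60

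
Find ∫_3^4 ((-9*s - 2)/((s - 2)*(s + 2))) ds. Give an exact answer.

-9*log(2) - 4*log(3) + 4*log(5)

Factor the denominator: s**2 - 4 = (s + 2)(s - 2).
Partial fractions: (-9*s - 2)/((s - 2)*(s + 2)) = -4/(s + 2) - 5/(s - 2).
An antiderivative is F(s) = -5*log(s - 2) - 4*log(s + 2).
Then F(4) - F(3) = (-9*log(2) - 4*log(3)) - (-4*log(5)) = -9*log(2) - 4*log(3) + 4*log(5).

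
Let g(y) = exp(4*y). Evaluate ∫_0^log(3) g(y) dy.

Let u = exp(y), so du = exp(y) dy. When y = 0, u = 1; when y = log(3), u = 3.
The integral becomes ∫ u**3 du from 1 to 3, with antiderivative u**4/4.
Back in y: F(y) = exp(4*y)/4.
Then F(log(3)) - F(0) = (81/4) - (1/4) = 20.

20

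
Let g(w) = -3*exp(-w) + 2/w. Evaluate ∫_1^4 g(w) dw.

An antiderivative is F(w) = 2*log(w) + 3*exp(-w).
Then F(4) - F(1) = (3*exp(-4) + 4*log(2)) - (3*exp(-1)) = -3*exp(-1) + 3*exp(-4) + 4*log(2).

-3*exp(-1) + 3*exp(-4) + 4*log(2)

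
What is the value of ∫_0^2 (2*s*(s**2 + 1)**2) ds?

Let u = s**2 + 1, so du = 2*s ds. When s = 0, u = 1; when s = 2, u = 5.
The integral becomes ∫ u**2 du from 1 to 5, with antiderivative u**3/3.
Back in s: F(s) = (s**2 + 1)**3/3.
Then F(2) - F(0) = (125/3) - (1/3) = 124/3.

124/3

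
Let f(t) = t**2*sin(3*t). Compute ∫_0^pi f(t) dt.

-4/27 + pi**2/3

Integrate by parts twice (u = t^2, dv = sin(3*t) dt).
An antiderivative is F(t) = -t**2*cos(3*t)/3 + 2*t*sin(3*t)/9 + 2*cos(3*t)/27.
Then F(pi) - F(0) = (-2/27 + pi**2/3) - (2/27) = -4/27 + pi**2/3.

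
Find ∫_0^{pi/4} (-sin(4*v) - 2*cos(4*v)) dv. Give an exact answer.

-1/2

An antiderivative is F(v) = -sin(4*v)/2 + cos(4*v)/4.
Then F(pi/4) - F(0) = (-1/4) - (1/4) = -1/2.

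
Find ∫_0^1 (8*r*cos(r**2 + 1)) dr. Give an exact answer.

-4*sin(1) + 4*sin(2)

Let u = r**2 + 1, so du = 2*r dr. When r = 0, u = 1; when r = 1, u = 2.
The integral becomes 4·∫ cos(u) du from 1 to 2, with antiderivative 4*sin(u).
Back in r: F(r) = 4*sin(r**2 + 1).
Then F(1) - F(0) = (4*sin(2)) - (4*sin(1)) = -4*sin(1) + 4*sin(2).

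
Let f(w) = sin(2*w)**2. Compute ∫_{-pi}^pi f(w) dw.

Use the identity sin^2(2*w) = (1 - cos(4*w))/2.
An antiderivative is F(w) = w/2 - sin(4*w)/8.
Then F(pi) - F(-pi) = (pi/2) - (-pi/2) = pi.

pi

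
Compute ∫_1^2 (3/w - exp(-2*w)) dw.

(-exp(2) + 1 + 6*exp(4)*log(2))*exp(-4)/2

An antiderivative is F(w) = 3*log(w) + exp(-2*w)/2.
Then F(2) - F(1) = (exp(-4)/2 + 3*log(2)) - (exp(-2)/2) = (-exp(2) + 1 + 6*exp(4)*log(2))*exp(-4)/2.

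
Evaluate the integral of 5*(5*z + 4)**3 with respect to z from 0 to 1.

Let u = 5*z + 4, so du = 5 dz. When z = 0, u = 4; when z = 1, u = 9.
The integral becomes ∫ u**3 du from 4 to 9, with antiderivative u**4/4.
Back in z: F(z) = (5*z + 4)**4/4.
Then F(1) - F(0) = (6561/4) - (64) = 6305/4.

6305/4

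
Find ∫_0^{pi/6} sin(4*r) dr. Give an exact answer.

3/8

An antiderivative is F(r) = -cos(4*r)/4.
Then F(pi/6) - F(0) = (1/8) - (-1/4) = 3/8.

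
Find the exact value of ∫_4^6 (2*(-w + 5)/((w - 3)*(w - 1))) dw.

-4*log(5) + 6*log(3)

Factor the denominator: w**2 - 4*w + 3 = (w - 1)(w - 3).
Partial fractions: 2*(-w + 5)/((w - 3)*(w - 1)) = -4/(w - 1) + 2/(w - 3).
An antiderivative is F(w) = 2*log(w - 3) - 4*log(w - 1).
Then F(6) - F(4) = (-4*log(5) + 2*log(3)) - (-log(81)) = -4*log(5) + 6*log(3).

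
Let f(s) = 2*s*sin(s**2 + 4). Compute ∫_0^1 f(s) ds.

cos(4) - cos(5)

Let u = s**2 + 4, so du = 2*s ds. When s = 0, u = 4; when s = 1, u = 5.
The integral becomes ∫ sin(u) du from 4 to 5, with antiderivative -cos(u).
Back in s: F(s) = -cos(s**2 + 4).
Then F(1) - F(0) = (-cos(5)) - (-cos(4)) = cos(4) - cos(5).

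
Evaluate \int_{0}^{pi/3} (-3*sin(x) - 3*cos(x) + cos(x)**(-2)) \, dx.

-3/2 - sqrt(3)/2

An antiderivative is F(x) = -3*sin(x) + 3*cos(x) + tan(x).
Then F(pi/3) - F(0) = (3/2 - sqrt(3)/2) - (3) = -3/2 - sqrt(3)/2.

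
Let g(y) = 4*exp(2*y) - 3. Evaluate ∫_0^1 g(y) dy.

An antiderivative is F(y) = 2*exp(2*y) - 3*y.
Then F(1) - F(0) = (-3 + 2*exp(2)) - (2) = -5 + 2*exp(2).

-5 + 2*exp(2)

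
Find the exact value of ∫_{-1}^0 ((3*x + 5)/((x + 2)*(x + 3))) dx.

Factor the denominator: x**2 + 5*x + 6 = (x + 3)(x + 2).
Partial fractions: (3*x + 5)/((x + 2)*(x + 3)) = 4/(x + 3) - 1/(x + 2).
An antiderivative is F(x) = -log(x + 2) + 4*log(x + 3).
Then F(0) - F(-1) = (log(81/2)) - (log(16)) = log(81/32).

log(81/32)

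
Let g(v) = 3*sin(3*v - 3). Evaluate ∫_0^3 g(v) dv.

cos(3) - cos(6)

Let u = 3*v - 3, so du = 3 dv. When v = 0, u = -3; when v = 3, u = 6.
The integral becomes ∫ sin(u) du from -3 to 6, with antiderivative -cos(u).
Back in v: F(v) = -cos(3*v - 3).
Then F(3) - F(0) = (-cos(6)) - (-cos(3)) = cos(3) - cos(6).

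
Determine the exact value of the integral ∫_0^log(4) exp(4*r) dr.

255/4

Let u = exp(r), so du = exp(r) dr. When r = 0, u = 1; when r = log(4), u = 4.
The integral becomes ∫ u**3 du from 1 to 4, with antiderivative u**4/4.
Back in r: F(r) = exp(4*r)/4.
Then F(log(4)) - F(0) = (64) - (1/4) = 255/4.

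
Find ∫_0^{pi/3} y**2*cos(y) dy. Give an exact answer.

-sqrt(3) + sqrt(3)*pi**2/18 + pi/3

Integrate by parts twice (u = y^2, dv = cos(y) dy).
An antiderivative is F(y) = y**2*sin(y) + 2*y*cos(y) - 2*sin(y).
Then F(pi/3) - F(0) = (-sqrt(3) + sqrt(3)*pi**2/18 + pi/3) - (0) = -sqrt(3) + sqrt(3)*pi**2/18 + pi/3.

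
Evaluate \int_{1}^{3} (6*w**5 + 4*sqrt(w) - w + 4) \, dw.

By the power rule, an antiderivative is F(w) = w**6 + 8*w**(3/2)/3 - w**2/2 + 4*w.
Then F(3) - F(1) = (8*sqrt(3) + 1473/2) - (43/6) = 8*sqrt(3) + 2188/3.

8*sqrt(3) + 2188/3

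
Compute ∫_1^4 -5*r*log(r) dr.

75/4 - 80*log(2)

Integrate by parts once (u = ln r, dv = -5*r dr).
An antiderivative is F(r) = -5*r**2*(2*log(r) - 1)/4.
Then F(4) - F(1) = (20 - 80*log(2)) - (5/4) = 75/4 - 80*log(2).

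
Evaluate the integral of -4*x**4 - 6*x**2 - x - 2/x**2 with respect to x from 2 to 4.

By the power rule, an antiderivative is F(x) = -4*x**5/5 - 2*x**3 - x**2/2 + 2/x.
Then F(4) - F(2) = (-9547/10) - (-213/5) = -9121/10.

-9121/10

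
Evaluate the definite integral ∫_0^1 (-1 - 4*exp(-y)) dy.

An antiderivative is F(y) = -y + 4*exp(-y).
Then F(1) - F(0) = (-1 + 4*exp(-1)) - (4) = -5 + 4*exp(-1).

-5 + 4*exp(-1)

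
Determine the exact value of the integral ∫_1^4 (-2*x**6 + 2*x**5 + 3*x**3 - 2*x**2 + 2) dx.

By the power rule, an antiderivative is F(x) = -2*x**7/7 + x**6/3 + 3*x**4/4 - 2*x**3/3 + 2*x.
Then F(4) - F(1) = (-66328/21) - (179/84) = -88497/28.

-88497/28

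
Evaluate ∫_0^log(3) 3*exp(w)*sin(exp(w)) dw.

Let u = exp(w), so du = exp(w) dw. When w = 0, u = 1; when w = log(3), u = 3.
The integral becomes 3·∫ sin(u) du from 1 to 3, with antiderivative -3*cos(u).
Back in w: F(w) = -3*cos(exp(w)).
Then F(log(3)) - F(0) = (-3*cos(3)) - (-3*cos(1)) = 3*cos(1) - 3*cos(3).

3*cos(1) - 3*cos(3)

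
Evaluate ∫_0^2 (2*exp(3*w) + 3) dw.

16/3 + 2*exp(6)/3

An antiderivative is F(w) = 2*exp(3*w)/3 + 3*w.
Then F(2) - F(0) = (6 + 2*exp(6)/3) - (2/3) = 16/3 + 2*exp(6)/3.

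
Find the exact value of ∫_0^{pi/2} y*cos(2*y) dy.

Integrate by parts once (u = y, dv = cos(2*y) dy).
An antiderivative is F(y) = y*sin(2*y)/2 + cos(2*y)/4.
Then F(pi/2) - F(0) = (-1/4) - (1/4) = -1/2.

-1/2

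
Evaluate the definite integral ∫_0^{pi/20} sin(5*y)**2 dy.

Use the identity sin^2(5*y) = (1 - cos(10*y))/2.
An antiderivative is F(y) = y/2 - sin(10*y)/20.
Then F(pi/20) - F(0) = (-1/20 + pi/40) - (0) = -1/20 + pi/40.

-1/20 + pi/40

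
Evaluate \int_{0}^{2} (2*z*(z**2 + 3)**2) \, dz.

Let u = z**2 + 3, so du = 2*z dz. When z = 0, u = 3; when z = 2, u = 7.
The integral becomes ∫ u**2 du from 3 to 7, with antiderivative u**3/3.
Back in z: F(z) = (z**2 + 3)**3/3.
Then F(2) - F(0) = (343/3) - (9) = 316/3.

316/3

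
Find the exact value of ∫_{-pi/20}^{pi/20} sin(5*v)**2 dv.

Use the identity sin^2(5*v) = (1 - cos(10*v))/2.
An antiderivative is F(v) = v/2 - sin(10*v)/20.
Then F(pi/20) - F(-pi/20) = (-1/20 + pi/40) - (1/20 - pi/40) = -1/10 + pi/20.

-1/10 + pi/20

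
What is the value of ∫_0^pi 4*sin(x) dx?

An antiderivative is F(x) = -4*cos(x).
Then F(pi) - F(0) = (4) - (-4) = 8.

8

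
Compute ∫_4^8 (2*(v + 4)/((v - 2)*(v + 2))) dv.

Factor the denominator: v**2 - 4 = (v + 2)(v - 2).
Partial fractions: 2*(v + 4)/((v - 2)*(v + 2)) = -1/(v + 2) + 3/(v - 2).
An antiderivative is F(v) = 3*log(v - 2) - log(v + 2).
Then F(8) - F(4) = (-log(5) + 2*log(2) + 3*log(3)) - (log(4/3)) = log(81/5).

log(81/5)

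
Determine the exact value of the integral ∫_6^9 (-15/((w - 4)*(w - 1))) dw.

-10*log(5) + 20*log(2)

Factor the denominator: w**2 - 5*w + 4 = (w - 1)(w - 4).
Partial fractions: -15/((w - 4)*(w - 1)) = 5/(w - 1) - 5/(w - 4).
An antiderivative is F(w) = -5*log(w - 4) + 5*log(w - 1).
Then F(9) - F(6) = (-5*log(5) + 15*log(2)) - (-5*log(2) + 5*log(5)) = -10*log(5) + 20*log(2).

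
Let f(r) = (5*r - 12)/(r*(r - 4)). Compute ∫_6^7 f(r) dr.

Factor the denominator: r**2 - 4*r = r(r - 4).
Partial fractions: (5*r - 12)/(r*(r - 4)) = 3/r + 2/(r - 4).
An antiderivative is F(r) = 3*log(r) + 2*log(r - 4).
Then F(7) - F(6) = (2*log(3) + 3*log(7)) - (3*log(3) + 5*log(2)) = -5*log(2) - log(3) + 3*log(7).

-5*log(2) - log(3) + 3*log(7)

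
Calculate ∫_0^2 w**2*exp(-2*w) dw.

(-13 + exp(4))*exp(-4)/4

Integrate by parts twice (u = w^2, dv = exp(-2*w) dw).
An antiderivative is F(w) = (-2*w**2 - 2*w - 1)*exp(-2*w)/4.
Then F(2) - F(0) = (-13*exp(-4)/4) - (-1/4) = (-13 + exp(4))*exp(-4)/4.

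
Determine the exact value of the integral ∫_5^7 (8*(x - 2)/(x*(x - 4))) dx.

-4*log(5) + 4*log(3) + 4*log(7)

Factor the denominator: x**2 - 4*x = x(x - 4).
Partial fractions: 8*(x - 2)/(x*(x - 4)) = 4/x + 4/(x - 4).
An antiderivative is F(x) = 4*log(x) + 4*log(x - 4).
Then F(7) - F(5) = (4*log(3) + 4*log(7)) - (4*log(5)) = -4*log(5) + 4*log(3) + 4*log(7).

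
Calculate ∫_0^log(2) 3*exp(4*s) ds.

Let u = exp(s), so du = exp(s) ds. When s = 0, u = 1; when s = log(2), u = 2.
The integral becomes 3·∫ u**3 du from 1 to 2, with antiderivative 3*u**4/4.
Back in s: F(s) = 3*exp(4*s)/4.
Then F(log(2)) - F(0) = (12) - (3/4) = 45/4.

45/4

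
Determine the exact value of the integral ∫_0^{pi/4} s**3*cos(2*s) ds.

-3*pi/16 + pi**3/128 + 3/8

Integrate by parts 3 times (u = s^3, dv = cos(2*s) ds).
An antiderivative is F(s) = s**3*sin(2*s)/2 + 3*s**2*cos(2*s)/4 - 3*s*sin(2*s)/4 - 3*cos(2*s)/8.
Then F(pi/4) - F(0) = (pi*(-24 + pi**2)/128) - (-3/8) = -3*pi/16 + pi**3/128 + 3/8.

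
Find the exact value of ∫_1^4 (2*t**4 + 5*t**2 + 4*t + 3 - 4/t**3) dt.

By the power rule, an antiderivative is F(t) = 2*t**5/5 + 5*t**3/3 + 2*t**2 + 3*t + 2/t**2.
Then F(4) - F(1) = (67247/120) - (136/15) = 22053/40.

22053/40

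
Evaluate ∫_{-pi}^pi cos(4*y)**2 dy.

Use the identity cos^2(4*y) = (1 + cos(8*y))/2.
An antiderivative is F(y) = y/2 + sin(8*y)/16.
Then F(pi) - F(-pi) = (pi/2) - (-pi/2) = pi.

pi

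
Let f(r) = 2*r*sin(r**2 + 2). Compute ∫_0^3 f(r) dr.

cos(2) - cos(11)

Let u = r**2 + 2, so du = 2*r dr. When r = 0, u = 2; when r = 3, u = 11.
The integral becomes ∫ sin(u) du from 2 to 11, with antiderivative -cos(u).
Back in r: F(r) = -cos(r**2 + 2).
Then F(3) - F(0) = (-cos(11)) - (-cos(2)) = cos(2) - cos(11).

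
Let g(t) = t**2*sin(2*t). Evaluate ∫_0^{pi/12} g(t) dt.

-1/4 - sqrt(3)*pi**2/576 + pi/48 + sqrt(3)/8

Integrate by parts twice (u = t^2, dv = sin(2*t) dt).
An antiderivative is F(t) = -t**2*cos(2*t)/2 + t*sin(2*t)/2 + cos(2*t)/4.
Then F(pi/12) - F(0) = (-sqrt(3)*pi**2/576 + pi/48 + sqrt(3)/8) - (1/4) = -1/4 - sqrt(3)*pi**2/576 + pi/48 + sqrt(3)/8.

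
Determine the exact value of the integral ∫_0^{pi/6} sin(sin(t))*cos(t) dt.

1 - cos(1/2)

Let u = sin(t), so du = cos(t) dt. When t = 0, u = 0; when t = pi/6, u = 1/2.
The integral becomes ∫ sin(u) du from 0 to 1/2, with antiderivative -cos(u).
Back in t: F(t) = -cos(sin(t)).
Then F(pi/6) - F(0) = (-cos(1/2)) - (-1) = 1 - cos(1/2).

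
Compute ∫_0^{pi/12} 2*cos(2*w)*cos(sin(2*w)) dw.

Let u = sin(2*w), so du = 2*cos(2*w) dw. When w = 0, u = 0; when w = pi/12, u = 1/2.
The integral becomes ∫ cos(u) du from 0 to 1/2, with antiderivative sin(u).
Back in w: F(w) = sin(sin(2*w)).
Then F(pi/12) - F(0) = (sin(1/2)) - (0) = sin(1/2).

sin(1/2)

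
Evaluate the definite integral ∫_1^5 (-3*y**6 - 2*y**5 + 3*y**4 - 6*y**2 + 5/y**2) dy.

By the power rule, an antiderivative is F(y) = -3*y**7/7 - y**6/3 + 3*y**5/5 - 2*y**3 - 5/y.
Then F(5) - F(1) = (-778396/21) - (-752/105) = -1297076/35.

-1297076/35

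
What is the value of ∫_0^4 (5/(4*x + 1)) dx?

5*log(17)/4

An antiderivative is F(x) = 5*log(4*x + 1)/4.
Then F(4) - F(0) = (5*log(17)/4) - (0) = 5*log(17)/4.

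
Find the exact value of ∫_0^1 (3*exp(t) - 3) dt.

-6 + 3*E

An antiderivative is F(t) = -3*t + 3*exp(t).
Then F(1) - F(0) = (-3 + 3*E) - (3) = -6 + 3*E.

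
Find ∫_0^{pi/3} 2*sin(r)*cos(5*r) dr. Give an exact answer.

-3/8

Use the identity sin(r)cos(5*r) = [sin(6*r) + sin(-4*r)]/2.
An antiderivative is F(r) = cos(4*r)/4 - cos(6*r)/6.
Then F(pi/3) - F(0) = (-7/24) - (1/12) = -3/8.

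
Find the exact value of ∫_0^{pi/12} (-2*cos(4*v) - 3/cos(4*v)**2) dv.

An antiderivative is F(v) = -sin(4*v)/2 - 3*tan(4*v)/4.
Then F(pi/12) - F(0) = (-sqrt(3)) - (0) = -sqrt(3).

-sqrt(3)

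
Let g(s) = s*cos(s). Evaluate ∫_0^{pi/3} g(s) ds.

-1/2 + sqrt(3)*pi/6

Integrate by parts once (u = s, dv = cos(s) ds).
An antiderivative is F(s) = s*sin(s) + cos(s).
Then F(pi/3) - F(0) = (1/2 + sqrt(3)*pi/6) - (1) = -1/2 + sqrt(3)*pi/6.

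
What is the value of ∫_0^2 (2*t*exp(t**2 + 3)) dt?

Let u = t**2 + 3, so du = 2*t dt. When t = 0, u = 3; when t = 2, u = 7.
The integral becomes ∫ exp(u) du from 3 to 7, with antiderivative exp(u).
Back in t: F(t) = exp(t**2 + 3).
Then F(2) - F(0) = (exp(7)) - (exp(3)) = -exp(3) + exp(7).

-exp(3) + exp(7)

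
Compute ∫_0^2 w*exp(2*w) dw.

Integrate by parts once (u = w, dv = exp(2*w) dw).
An antiderivative is F(w) = (2*w - 1)*exp(2*w)/4.
Then F(2) - F(0) = (3*exp(4)/4) - (-1/4) = 1/4 + 3*exp(4)/4.

1/4 + 3*exp(4)/4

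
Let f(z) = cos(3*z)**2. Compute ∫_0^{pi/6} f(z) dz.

Use the identity cos^2(3*z) = (1 + cos(6*z))/2.
An antiderivative is F(z) = z/2 + sin(6*z)/12.
Then F(pi/6) - F(0) = (pi/12) - (0) = pi/12.

pi/12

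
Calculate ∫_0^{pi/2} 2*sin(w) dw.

2

An antiderivative is F(w) = -2*cos(w).
Then F(pi/2) - F(0) = (0) - (-2) = 2.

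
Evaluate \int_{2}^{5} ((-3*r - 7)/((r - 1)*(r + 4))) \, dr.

-log(24)

Factor the denominator: r**2 + 3*r - 4 = (r + 4)(r - 1).
Partial fractions: (-3*r - 7)/((r - 1)*(r + 4)) = -1/(r + 4) - 2/(r - 1).
An antiderivative is F(r) = -2*log(r - 1) - log(r + 4).
Then F(5) - F(2) = (-4*log(2) - 2*log(3)) - (-log(6)) = -log(24).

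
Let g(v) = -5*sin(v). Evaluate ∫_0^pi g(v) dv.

-10

An antiderivative is F(v) = 5*cos(v).
Then F(pi) - F(0) = (-5) - (5) = -10.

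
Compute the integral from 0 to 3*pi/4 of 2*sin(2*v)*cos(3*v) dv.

-3*sqrt(2)/5 - 4/5

Use the identity sin(2*v)cos(3*v) = [sin(5*v) + sin(-v)]/2.
An antiderivative is F(v) = cos(v) - cos(5*v)/5.
Then F(3*pi/4) - F(0) = (-3*sqrt(2)/5) - (4/5) = -3*sqrt(2)/5 - 4/5.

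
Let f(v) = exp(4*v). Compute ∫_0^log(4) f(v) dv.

255/4

Let u = exp(v), so du = exp(v) dv. When v = 0, u = 1; when v = log(4), u = 4.
The integral becomes ∫ u**3 du from 1 to 4, with antiderivative u**4/4.
Back in v: F(v) = exp(4*v)/4.
Then F(log(4)) - F(0) = (64) - (1/4) = 255/4.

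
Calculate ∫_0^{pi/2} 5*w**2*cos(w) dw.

Integrate by parts twice (u = w^2, dv = 5*cos(w) dw).
An antiderivative is F(w) = 5*w**2*sin(w) + 10*w*cos(w) - 10*sin(w).
Then F(pi/2) - F(0) = (-10 + 5*pi**2/4) - (0) = -10 + 5*pi**2/4.

-10 + 5*pi**2/4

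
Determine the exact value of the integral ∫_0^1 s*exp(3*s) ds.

1/9 + 2*exp(3)/9

Integrate by parts once (u = s, dv = exp(3*s) ds).
An antiderivative is F(s) = (3*s - 1)*exp(3*s)/9.
Then F(1) - F(0) = (2*exp(3)/9) - (-1/9) = 1/9 + 2*exp(3)/9.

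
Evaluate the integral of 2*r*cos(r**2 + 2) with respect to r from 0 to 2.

-sin(2) + sin(6)

Let u = r**2 + 2, so du = 2*r dr. When r = 0, u = 2; when r = 2, u = 6.
The integral becomes ∫ cos(u) du from 2 to 6, with antiderivative sin(u).
Back in r: F(r) = sin(r**2 + 2).
Then F(2) - F(0) = (sin(6)) - (sin(2)) = -sin(2) + sin(6).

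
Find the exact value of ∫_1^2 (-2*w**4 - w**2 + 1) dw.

By the power rule, an antiderivative is F(w) = -2*w**5/5 - w**3/3 + w.
Then F(2) - F(1) = (-202/15) - (4/15) = -206/15.

-206/15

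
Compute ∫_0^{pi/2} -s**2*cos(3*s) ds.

Integrate by parts twice (u = s^2, dv = -cos(3*s) ds).
An antiderivative is F(s) = -s**2*sin(3*s)/3 - 2*s*cos(3*s)/9 + 2*sin(3*s)/27.
Then F(pi/2) - F(0) = (-2/27 + pi**2/12) - (0) = -2/27 + pi**2/12.

-2/27 + pi**2/12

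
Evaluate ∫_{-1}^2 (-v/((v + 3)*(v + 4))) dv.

Factor the denominator: v**2 + 7*v + 12 = (v + 4)(v + 3).
Partial fractions: -v/((v + 3)*(v + 4)) = -4/(v + 4) + 3/(v + 3).
An antiderivative is F(v) = 3*log(v + 3) - 4*log(v + 4).
Then F(2) - F(-1) = (-4*log(3) - 4*log(2) + 3*log(5)) - (log(8/81)) = -7*log(2) + 3*log(5).

-7*log(2) + 3*log(5)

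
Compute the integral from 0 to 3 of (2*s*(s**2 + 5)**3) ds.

Let u = s**2 + 5, so du = 2*s ds. When s = 0, u = 5; when s = 3, u = 14.
The integral becomes ∫ u**3 du from 5 to 14, with antiderivative u**4/4.
Back in s: F(s) = (s**2 + 5)**4/4.
Then F(3) - F(0) = (9604) - (625/4) = 37791/4.

37791/4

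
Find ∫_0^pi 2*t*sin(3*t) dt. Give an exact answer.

Integrate by parts once (u = t, dv = 2*sin(3*t) dt).
An antiderivative is F(t) = -2*t*cos(3*t)/3 + 2*sin(3*t)/9.
Then F(pi) - F(0) = (2*pi/3) - (0) = 2*pi/3.

2*pi/3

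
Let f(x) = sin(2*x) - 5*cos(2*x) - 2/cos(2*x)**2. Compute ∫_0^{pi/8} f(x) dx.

-3*sqrt(2)/2 - 1/2

An antiderivative is F(x) = -5*sin(2*x)/2 - cos(2*x)/2 - tan(2*x).
Then F(pi/8) - F(0) = (-3*sqrt(2)/2 - 1) - (-1/2) = -3*sqrt(2)/2 - 1/2.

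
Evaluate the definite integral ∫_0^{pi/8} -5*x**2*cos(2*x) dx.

5*sqrt(2)*(-8*pi - pi**2 + 32)/256

Integrate by parts twice (u = x^2, dv = -5*cos(2*x) dx).
An antiderivative is F(x) = -5*x**2*sin(2*x)/2 - 5*x*cos(2*x)/2 + 5*sin(2*x)/4.
Then F(pi/8) - F(0) = (5*sqrt(2)*(-8*pi - pi**2 + 32)/256) - (0) = 5*sqrt(2)*(-8*pi - pi**2 + 32)/256.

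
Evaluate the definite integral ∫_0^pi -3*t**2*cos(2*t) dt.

-3*pi/2

Integrate by parts twice (u = t^2, dv = -3*cos(2*t) dt).
An antiderivative is F(t) = -3*t**2*sin(2*t)/2 - 3*t*cos(2*t)/2 + 3*sin(2*t)/4.
Then F(pi) - F(0) = (-3*pi/2) - (0) = -3*pi/2.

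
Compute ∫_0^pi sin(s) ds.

2

An antiderivative is F(s) = -cos(s).
Then F(pi) - F(0) = (1) - (-1) = 2.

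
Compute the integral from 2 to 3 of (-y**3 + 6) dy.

-41/4

By the power rule, an antiderivative is F(y) = -y**4/4 + 6*y.
Then F(3) - F(2) = (-9/4) - (8) = -41/4.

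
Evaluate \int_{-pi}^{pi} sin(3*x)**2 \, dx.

Use the identity sin^2(3*x) = (1 - cos(6*x))/2.
An antiderivative is F(x) = x/2 - sin(6*x)/12.
Then F(pi) - F(-pi) = (pi/2) - (-pi/2) = pi.

pi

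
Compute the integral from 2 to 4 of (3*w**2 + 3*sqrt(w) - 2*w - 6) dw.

48 - 4*sqrt(2)

By the power rule, an antiderivative is F(w) = 2*w**(3/2) + w**3 - w**2 - 6*w.
Then F(4) - F(2) = (40) - (-8 + 4*sqrt(2)) = 48 - 4*sqrt(2).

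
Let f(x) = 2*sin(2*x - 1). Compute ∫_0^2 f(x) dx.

cos(1) - cos(3)

Let u = 2*x - 1, so du = 2 dx. When x = 0, u = -1; when x = 2, u = 3.
The integral becomes ∫ sin(u) du from -1 to 3, with antiderivative -cos(u).
Back in x: F(x) = -cos(2*x - 1).
Then F(2) - F(0) = (-cos(3)) - (-cos(1)) = cos(1) - cos(3).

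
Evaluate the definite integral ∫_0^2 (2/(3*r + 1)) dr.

2*log(7)/3

An antiderivative is F(r) = 2*log(3*r + 1)/3.
Then F(2) - F(0) = (2*log(7)/3) - (0) = 2*log(7)/3.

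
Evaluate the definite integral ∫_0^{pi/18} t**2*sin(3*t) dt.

-2/27 - sqrt(3)*pi**2/1944 + pi/162 + sqrt(3)/27

Integrate by parts twice (u = t^2, dv = sin(3*t) dt).
An antiderivative is F(t) = -t**2*cos(3*t)/3 + 2*t*sin(3*t)/9 + 2*cos(3*t)/27.
Then F(pi/18) - F(0) = (-sqrt(3)*pi**2/1944 + pi/162 + sqrt(3)/27) - (2/27) = -2/27 - sqrt(3)*pi**2/1944 + pi/162 + sqrt(3)/27.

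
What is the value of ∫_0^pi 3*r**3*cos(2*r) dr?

Integrate by parts 3 times (u = r^3, dv = 3*cos(2*r) dr).
An antiderivative is F(r) = 3*r**3*sin(2*r)/2 + 9*r**2*cos(2*r)/4 - 9*r*sin(2*r)/4 - 9*cos(2*r)/8.
Then F(pi) - F(0) = (-9/8 + 9*pi**2/4) - (-9/8) = 9*pi**2/4.

9*pi**2/4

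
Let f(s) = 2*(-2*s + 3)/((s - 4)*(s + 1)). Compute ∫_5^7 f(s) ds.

Factor the denominator: s**2 - 3*s - 4 = (s + 1)(s - 4).
Partial fractions: 2*(-2*s + 3)/((s - 4)*(s + 1)) = -2/(s + 1) - 2/(s - 4).
An antiderivative is F(s) = -2*log(s - 4) - 2*log(s + 1).
Then F(7) - F(5) = (-6*log(2) - 2*log(3)) - (-log(36)) = -log(16).

-log(16)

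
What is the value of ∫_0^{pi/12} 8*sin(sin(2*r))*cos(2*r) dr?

4 - 4*cos(1/2)

Let u = sin(2*r), so du = 2*cos(2*r) dr. When r = 0, u = 0; when r = pi/12, u = 1/2.
The integral becomes 4·∫ sin(u) du from 0 to 1/2, with antiderivative -4*cos(u).
Back in r: F(r) = -4*cos(sin(2*r)).
Then F(pi/12) - F(0) = (-4*cos(1/2)) - (-4) = 4 - 4*cos(1/2).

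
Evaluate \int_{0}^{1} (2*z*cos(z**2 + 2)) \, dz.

-sin(2) + sin(3)

Let u = z**2 + 2, so du = 2*z dz. When z = 0, u = 2; when z = 1, u = 3.
The integral becomes ∫ cos(u) du from 2 to 3, with antiderivative sin(u).
Back in z: F(z) = sin(z**2 + 2).
Then F(1) - F(0) = (sin(3)) - (sin(2)) = -sin(2) + sin(3).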